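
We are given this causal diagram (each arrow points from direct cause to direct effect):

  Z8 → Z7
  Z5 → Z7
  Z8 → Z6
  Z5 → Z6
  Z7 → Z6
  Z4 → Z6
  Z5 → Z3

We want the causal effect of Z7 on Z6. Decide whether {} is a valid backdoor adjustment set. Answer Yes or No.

No

Backdoor paths from Z7 to Z6 (paths whose first edge points into Z7):
  P1: Z7 <- Z5 -> Z6
  P2: Z7 <- Z8 -> Z6
Condition 1 (no descendant of Z7 in the set): holds — descendants of Z7 are {Z6}; none are in {}.
Condition 2 (every backdoor path blocked by {}):
  P1: open — no interior node is in the conditioning set.
  P2: open — no interior node is in the conditioning set.
{} does not satisfy the backdoor criterion.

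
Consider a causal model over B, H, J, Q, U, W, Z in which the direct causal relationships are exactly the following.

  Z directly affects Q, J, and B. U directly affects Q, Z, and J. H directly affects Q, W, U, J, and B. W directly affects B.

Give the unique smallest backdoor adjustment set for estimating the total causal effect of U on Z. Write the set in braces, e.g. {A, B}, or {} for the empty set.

Variables eligible for adjustment (non-descendants of U, excluding U and Z): {H, W}.
Backdoor paths from U to Z:
  P1: U <- H -> J <- Z
  P2: U <- H -> W -> B <- Z
  P3: U <- H -> B <- Z
  P4: U <- H -> Q <- Z
Each backdoor path contains an unconditioned collider, so every path is already blocked with the empty conditioning set:
  P1: blocked at collider J (neither it nor any descendant is in the conditioning set).
  P2: blocked at collider B (neither it nor any descendant is in the conditioning set).
  P3: blocked at collider B (neither it nor any descendant is in the conditioning set).
  P4: blocked at collider Q (neither it nor any descendant is in the conditioning set).
The empty set is therefore the unique smallest valid set.

{}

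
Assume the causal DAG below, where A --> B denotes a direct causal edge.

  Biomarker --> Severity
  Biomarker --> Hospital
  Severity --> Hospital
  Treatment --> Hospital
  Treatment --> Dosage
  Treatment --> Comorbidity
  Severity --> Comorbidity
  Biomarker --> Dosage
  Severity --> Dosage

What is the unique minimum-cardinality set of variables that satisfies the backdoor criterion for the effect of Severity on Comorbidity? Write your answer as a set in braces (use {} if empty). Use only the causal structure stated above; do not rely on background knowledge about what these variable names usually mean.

Variables eligible for adjustment (non-descendants of Severity, excluding Severity and Comorbidity): {Biomarker, Treatment}.
Backdoor paths from Severity to Comorbidity:
  P1: Severity <- Biomarker -> Hospital <- Treatment -> Comorbidity
  P2: Severity <- Biomarker -> Dosage <- Treatment -> Comorbidity
Each backdoor path contains an unconditioned collider, so every path is already blocked with the empty conditioning set:
  P1: blocked at collider Hospital (neither it nor any descendant is in the conditioning set).
  P2: blocked at collider Dosage (neither it nor any descendant is in the conditioning set).
The empty set is therefore the unique smallest valid set.

{}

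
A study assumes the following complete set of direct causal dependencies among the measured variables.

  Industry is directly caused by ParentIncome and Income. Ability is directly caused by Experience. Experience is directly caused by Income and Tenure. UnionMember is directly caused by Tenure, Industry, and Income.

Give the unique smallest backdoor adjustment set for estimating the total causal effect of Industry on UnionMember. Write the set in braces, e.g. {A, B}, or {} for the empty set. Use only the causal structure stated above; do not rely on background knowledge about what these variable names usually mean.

{Income}

Variables eligible for adjustment (non-descendants of Industry, excluding Industry and UnionMember): {Ability, Experience, Income, ParentIncome, Tenure}.
Backdoor paths from Industry to UnionMember:
  P1: Industry <- Income -> Experience <- Tenure -> UnionMember
  P2: Industry <- Income -> UnionMember
The empty set is not sufficient: P2 (Industry <- Income -> UnionMember) has no collider blocking it and no conditioned non-collider, so it is open.
Try {Income}:
  P1: blocked at fork node Income ∈ conditioning set.
  P2: blocked at fork node Income ∈ conditioning set.
{Income} contains no descendant of Industry and blocks every backdoor path.
No other singleton works — e.g. {Tenure} leaves P2 open — so {Income} is the unique smallest valid adjustment set.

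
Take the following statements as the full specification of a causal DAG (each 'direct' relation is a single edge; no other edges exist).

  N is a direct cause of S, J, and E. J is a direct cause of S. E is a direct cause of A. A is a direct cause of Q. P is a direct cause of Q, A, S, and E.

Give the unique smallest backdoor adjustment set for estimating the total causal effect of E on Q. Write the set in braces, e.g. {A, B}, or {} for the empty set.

Variables eligible for adjustment (non-descendants of E, excluding E and Q): {J, N, P, S}.
Backdoor paths from E to Q:
  P1: E <- N -> J -> S <- P -> A -> Q
  P2: E <- N -> J -> S <- P -> Q
  P3: E <- N -> S <- P -> A -> Q
  P4: E <- N -> S <- P -> Q
  P5: E <- P -> A -> Q
  P6: E <- P -> Q
The empty set is not sufficient: P5 (E <- P -> A -> Q) has no collider blocking it and no conditioned non-collider, so it is open.
Try {P}:
  P1: blocked at collider S (neither it nor any descendant is in the conditioning set).
  P2: blocked at collider S (neither it nor any descendant is in the conditioning set).
  P3: blocked at collider S (neither it nor any descendant is in the conditioning set).
  P4: blocked at collider S (neither it nor any descendant is in the conditioning set).
  P5: blocked at fork node P ∈ conditioning set.
  P6: blocked at fork node P ∈ conditioning set.
{P} contains no descendant of E and blocks every backdoor path.
No other singleton works — e.g. {N} leaves P5 open — so {P} is the unique smallest valid adjustment set.

{P}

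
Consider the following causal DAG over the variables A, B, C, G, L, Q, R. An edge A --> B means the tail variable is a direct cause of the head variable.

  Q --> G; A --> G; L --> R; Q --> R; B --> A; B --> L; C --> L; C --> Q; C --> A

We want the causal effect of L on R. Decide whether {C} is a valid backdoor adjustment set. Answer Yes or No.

Backdoor paths from L to R (paths whose first edge points into L):
  P1: L <- B -> A <- C -> Q -> R
  P2: L <- B -> A -> G <- Q -> R
  P3: L <- C -> Q -> R
  P4: L <- C -> A -> G <- Q -> R
Condition 1 (no descendant of L in the set): holds — descendants of L are {R}; none are in {C}.
Condition 2 (every backdoor path blocked by {C}):
  P1: blocked at collider A (neither it nor any descendant is in the conditioning set).
  P2: blocked at collider G (neither it nor any descendant is in the conditioning set).
  P3: blocked at fork node C ∈ conditioning set.
  P4: blocked at fork node C ∈ conditioning set.
{C} satisfies the backdoor criterion.

Yes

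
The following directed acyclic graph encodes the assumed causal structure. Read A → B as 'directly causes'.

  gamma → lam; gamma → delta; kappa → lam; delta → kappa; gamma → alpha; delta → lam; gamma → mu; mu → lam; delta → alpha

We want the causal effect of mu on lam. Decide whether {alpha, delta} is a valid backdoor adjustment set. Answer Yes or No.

No

Backdoor paths from mu to lam (paths whose first edge points into mu):
  P1: mu <- gamma -> delta -> kappa -> lam
  P2: mu <- gamma -> delta -> lam
  P3: mu <- gamma -> alpha <- delta -> kappa -> lam
  P4: mu <- gamma -> alpha <- delta -> lam
  P5: mu <- gamma -> lam
Condition 1 (no descendant of mu in the set): holds — descendants of mu are {lam}; none are in {alpha, delta}.
Condition 2 (every backdoor path blocked by {alpha, delta}):
  P1: blocked at chain node delta ∈ conditioning set.
  P2: blocked at chain node delta ∈ conditioning set.
  P3: blocked at fork node delta ∈ conditioning set.
  P4: blocked at fork node delta ∈ conditioning set.
  P5: open — no interior node is in the conditioning set.
{alpha, delta} does not satisfy the backdoor criterion.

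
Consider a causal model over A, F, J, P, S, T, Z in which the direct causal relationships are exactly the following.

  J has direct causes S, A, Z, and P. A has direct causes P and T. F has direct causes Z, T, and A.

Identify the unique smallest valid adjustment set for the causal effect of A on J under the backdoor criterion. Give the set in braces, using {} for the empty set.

Variables eligible for adjustment (non-descendants of A, excluding A and J): {P, S, T, Z}.
Backdoor paths from A to J:
  P1: A <- T -> F <- Z -> J
  P2: A <- P -> J
The empty set is not sufficient: P2 (A <- P -> J) has no collider blocking it and no conditioned non-collider, so it is open.
Try {P}:
  P1: blocked at collider F (neither it nor any descendant is in the conditioning set).
  P2: blocked at fork node P ∈ conditioning set.
{P} contains no descendant of A and blocks every backdoor path.
No other singleton works — e.g. {Z} leaves P2 open — so {P} is the unique smallest valid adjustment set.

{P}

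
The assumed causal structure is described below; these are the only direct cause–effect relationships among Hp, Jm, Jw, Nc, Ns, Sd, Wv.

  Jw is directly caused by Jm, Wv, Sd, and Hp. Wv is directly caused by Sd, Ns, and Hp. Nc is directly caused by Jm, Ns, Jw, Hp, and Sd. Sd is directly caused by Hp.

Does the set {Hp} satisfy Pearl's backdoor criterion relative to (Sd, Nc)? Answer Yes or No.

Backdoor paths from Sd to Nc (paths whose first edge points into Sd):
  P1: Sd <- Hp -> Wv <- Ns -> Nc
  P2: Sd <- Hp -> Wv -> Jw <- Jm -> Nc
  P3: Sd <- Hp -> Wv -> Jw -> Nc
  P4: Sd <- Hp -> Jw <- Wv <- Ns -> Nc
  P5: Sd <- Hp -> Jw <- Jm -> Nc
  P6: Sd <- Hp -> Jw -> Nc
  P7: Sd <- Hp -> Nc
Condition 1 (no descendant of Sd in the set): holds — descendants of Sd are {Jw, Nc, Wv}; none are in {Hp}.
Condition 2 (every backdoor path blocked by {Hp}):
  P1: blocked at fork node Hp ∈ conditioning set.
  P2: blocked at fork node Hp ∈ conditioning set.
  P3: blocked at fork node Hp ∈ conditioning set.
  P4: blocked at fork node Hp ∈ conditioning set.
  P5: blocked at fork node Hp ∈ conditioning set.
  P6: blocked at fork node Hp ∈ conditioning set.
  P7: blocked at fork node Hp ∈ conditioning set.
{Hp} satisfies the backdoor criterion.

Yes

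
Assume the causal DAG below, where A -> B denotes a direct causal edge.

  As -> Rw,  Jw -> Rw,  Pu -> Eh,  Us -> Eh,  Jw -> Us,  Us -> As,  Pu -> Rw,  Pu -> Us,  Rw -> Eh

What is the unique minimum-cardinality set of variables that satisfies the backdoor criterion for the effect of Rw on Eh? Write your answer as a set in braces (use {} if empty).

{Pu, Us}

Variables eligible for adjustment (non-descendants of Rw, excluding Rw and Eh): {As, Jw, Pu, Us}.
Backdoor paths from Rw to Eh:
  P1: Rw <- Pu -> Us -> Eh
  P2: Rw <- Pu -> Eh
  P3: Rw <- Jw -> Us <- Pu -> Eh
  P4: Rw <- Jw -> Us -> Eh
  P5: Rw <- As <- Us <- Pu -> Eh
  P6: Rw <- As <- Us -> Eh
The empty set is not sufficient: P1 (Rw <- Pu -> Us -> Eh) has no collider blocking it and no conditioned non-collider, so it is open.
Try {Pu, Us}:
  P1: blocked at fork node Pu ∈ conditioning set.
  P2: blocked at fork node Pu ∈ conditioning set.
  P3: blocked at fork node Pu ∈ conditioning set.
  P4: blocked at chain node Us ∈ conditioning set.
  P5: blocked at chain node Us ∈ conditioning set.
  P6: blocked at fork node Us ∈ conditioning set.
{Pu, Us} contains no descendant of Rw and blocks every backdoor path.
Every element of {Pu, Us} is needed (dropping Pu leaves P2 open; dropping Us leaves P4 open), so no proper subset is valid.
Among all size-2 subsets of the eligible variables, only {Pu, Us} blocks every backdoor path, so it is the unique smallest valid adjustment set.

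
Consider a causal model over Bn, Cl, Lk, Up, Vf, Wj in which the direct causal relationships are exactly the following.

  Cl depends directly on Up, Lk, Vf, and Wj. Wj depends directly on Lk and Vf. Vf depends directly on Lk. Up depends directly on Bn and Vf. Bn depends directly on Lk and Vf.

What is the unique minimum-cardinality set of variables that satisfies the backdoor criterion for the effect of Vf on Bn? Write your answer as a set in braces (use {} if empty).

Variables eligible for adjustment (non-descendants of Vf, excluding Vf and Bn): {Lk}.
Backdoor paths from Vf to Bn:
  P1: Vf <- Lk -> Wj -> Cl <- Up <- Bn
  P2: Vf <- Lk -> Bn
  P3: Vf <- Lk -> Cl <- Up <- Bn
The empty set is not sufficient: P2 (Vf <- Lk -> Bn) has no collider blocking it and no conditioned non-collider, so it is open.
Try {Lk}:
  P1: blocked at fork node Lk ∈ conditioning set.
  P2: blocked at fork node Lk ∈ conditioning set.
  P3: blocked at fork node Lk ∈ conditioning set.
{Lk} contains no descendant of Vf and blocks every backdoor path.
{Lk} is the unique smallest valid adjustment set.

{Lk}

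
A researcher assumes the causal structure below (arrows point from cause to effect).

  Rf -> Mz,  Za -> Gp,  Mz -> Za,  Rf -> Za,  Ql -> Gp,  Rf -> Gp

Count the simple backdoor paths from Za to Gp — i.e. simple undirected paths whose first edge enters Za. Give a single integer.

A backdoor path from Za to Gp is any simple undirected path whose first edge points into Za (i.e. leaves Za via a parent).
Parents of Za: {Mz, Rf}.
Enumerating:
  P1: Za <- Rf -> Gp
  P2: Za <- Mz <- Rf -> Gp
That exhausts the simple backdoor paths. Count: 2.

2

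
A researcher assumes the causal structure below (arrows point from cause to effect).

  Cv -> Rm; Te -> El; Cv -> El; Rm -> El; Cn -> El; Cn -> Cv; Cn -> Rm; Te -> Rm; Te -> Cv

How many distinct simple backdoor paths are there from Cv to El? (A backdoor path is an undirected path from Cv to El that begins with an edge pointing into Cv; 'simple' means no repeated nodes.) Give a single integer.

6

A backdoor path from Cv to El is any simple undirected path whose first edge points into Cv (i.e. leaves Cv via a parent).
Parents of Cv: {Cn, Te}.
Enumerating:
  P1: Cv <- Cn -> Rm <- Te -> El
  P2: Cv <- Cn -> Rm -> El
  P3: Cv <- Cn -> El
  P4: Cv <- Te -> Rm <- Cn -> El
  P5: Cv <- Te -> Rm -> El
  P6: Cv <- Te -> El
That exhausts the simple backdoor paths. Count: 6.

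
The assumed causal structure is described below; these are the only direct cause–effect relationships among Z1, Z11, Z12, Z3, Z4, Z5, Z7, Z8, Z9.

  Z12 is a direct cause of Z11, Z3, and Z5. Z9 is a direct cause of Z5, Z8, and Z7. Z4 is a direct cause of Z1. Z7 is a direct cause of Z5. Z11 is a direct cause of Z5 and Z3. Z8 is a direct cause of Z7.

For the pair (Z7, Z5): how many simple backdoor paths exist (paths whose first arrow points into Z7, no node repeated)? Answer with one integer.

2

A backdoor path from Z7 to Z5 is any simple undirected path whose first edge points into Z7 (i.e. leaves Z7 via a parent).
Parents of Z7: {Z8, Z9}.
Enumerating:
  P1: Z7 <- Z9 -> Z5
  P2: Z7 <- Z8 <- Z9 -> Z5
That exhausts the simple backdoor paths. Count: 2.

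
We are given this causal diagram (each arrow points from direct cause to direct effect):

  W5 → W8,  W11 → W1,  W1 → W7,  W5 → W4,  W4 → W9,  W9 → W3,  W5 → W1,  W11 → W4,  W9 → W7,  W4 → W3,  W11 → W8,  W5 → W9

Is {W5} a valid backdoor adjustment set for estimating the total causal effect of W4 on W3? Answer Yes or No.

Backdoor paths from W4 to W3 (paths whose first edge points into W4):
  P1: W4 <- W5 -> W8 <- W11 -> W1 -> W7 <- W9 -> W3
  P2: W4 <- W5 -> W9 -> W3
  P3: W4 <- W5 -> W1 -> W7 <- W9 -> W3
  P4: W4 <- W11 -> W8 <- W5 -> W9 -> W3
  P5: W4 <- W11 -> W8 <- W5 -> W1 -> W7 <- W9 -> W3
  P6: W4 <- W11 -> W1 <- W5 -> W9 -> W3
  P7: W4 <- W11 -> W1 -> W7 <- W9 -> W3
Condition 1 (no descendant of W4 in the set): holds — descendants of W4 are {W3, W7, W9}; none are in {W5}.
Condition 2 (every backdoor path blocked by {W5}):
  P1: blocked at fork node W5 ∈ conditioning set.
  P2: blocked at fork node W5 ∈ conditioning set.
  P3: blocked at fork node W5 ∈ conditioning set.
  P4: blocked at collider W8 (neither it nor any descendant is in the conditioning set).
  P5: blocked at collider W8 (neither it nor any descendant is in the conditioning set).
  P6: blocked at collider W1 (neither it nor any descendant is in the conditioning set).
  P7: blocked at collider W7 (neither it nor any descendant is in the conditioning set).
{W5} satisfies the backdoor criterion.

Yes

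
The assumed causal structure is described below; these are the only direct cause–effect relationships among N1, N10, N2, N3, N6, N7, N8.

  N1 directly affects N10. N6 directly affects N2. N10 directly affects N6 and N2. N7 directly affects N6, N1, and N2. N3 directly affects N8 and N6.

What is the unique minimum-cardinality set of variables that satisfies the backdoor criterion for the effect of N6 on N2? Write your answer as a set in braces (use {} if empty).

{N10, N7}

Variables eligible for adjustment (non-descendants of N6, excluding N6 and N2): {N1, N10, N3, N7, N8}.
Backdoor paths from N6 to N2:
  P1: N6 <- N7 -> N1 -> N10 -> N2
  P2: N6 <- N7 -> N2
  P3: N6 <- N10 <- N1 <- N7 -> N2
  P4: N6 <- N10 -> N2
The empty set is not sufficient: P1 (N6 <- N7 -> N1 -> N10 -> N2) has no collider blocking it and no conditioned non-collider, so it is open.
Try {N10, N7}:
  P1: blocked at fork node N7 ∈ conditioning set.
  P2: blocked at fork node N7 ∈ conditioning set.
  P3: blocked at chain node N10 ∈ conditioning set.
  P4: blocked at fork node N10 ∈ conditioning set.
{N10, N7} contains no descendant of N6 and blocks every backdoor path.
Every element of {N10, N7} is needed (dropping N10 leaves P4 open; dropping N7 leaves P2 open), so no proper subset is valid.
Among all size-2 subsets of the eligible variables, only {N10, N7} blocks every backdoor path, so it is the unique smallest valid adjustment set.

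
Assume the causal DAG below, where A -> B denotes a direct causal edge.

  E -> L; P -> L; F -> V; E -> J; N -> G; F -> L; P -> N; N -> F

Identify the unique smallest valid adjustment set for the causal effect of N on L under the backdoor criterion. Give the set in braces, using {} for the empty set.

Variables eligible for adjustment (non-descendants of N, excluding N and L): {E, J, P}.
Backdoor paths from N to L:
  P1: N <- P -> L
The empty set is not sufficient: P1 (N <- P -> L) has no collider blocking it and no conditioned non-collider, so it is open.
Try {P}:
  P1: blocked at fork node P ∈ conditioning set.
{P} contains no descendant of N and blocks every backdoor path.
No other singleton works — e.g. {E} leaves P1 open — so {P} is the unique smallest valid adjustment set.

{P}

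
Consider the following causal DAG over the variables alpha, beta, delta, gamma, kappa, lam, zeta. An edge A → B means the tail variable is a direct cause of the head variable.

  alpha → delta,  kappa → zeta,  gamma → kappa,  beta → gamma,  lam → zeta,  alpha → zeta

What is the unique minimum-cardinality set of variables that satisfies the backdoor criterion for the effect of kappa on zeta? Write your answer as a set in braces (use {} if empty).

Variables eligible for adjustment (non-descendants of kappa, excluding kappa and zeta): {alpha, beta, delta, gamma, lam}.
Backdoor paths from kappa to zeta:
  (none)
With no backdoor paths the empty set already satisfies the criterion, and it is trivially minimal.

{}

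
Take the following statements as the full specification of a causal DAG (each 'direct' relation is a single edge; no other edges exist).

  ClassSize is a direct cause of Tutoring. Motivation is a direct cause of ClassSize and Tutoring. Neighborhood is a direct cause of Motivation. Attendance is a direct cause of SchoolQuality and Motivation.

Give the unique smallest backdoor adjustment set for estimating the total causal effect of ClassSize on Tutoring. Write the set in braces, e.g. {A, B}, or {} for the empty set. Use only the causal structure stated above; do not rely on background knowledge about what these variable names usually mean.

{Motivation}

Variables eligible for adjustment (non-descendants of ClassSize, excluding ClassSize and Tutoring): {Attendance, Motivation, Neighborhood, SchoolQuality}.
Backdoor paths from ClassSize to Tutoring:
  P1: ClassSize <- Motivation -> Tutoring
The empty set is not sufficient: P1 (ClassSize <- Motivation -> Tutoring) has no collider blocking it and no conditioned non-collider, so it is open.
Try {Motivation}:
  P1: blocked at fork node Motivation ∈ conditioning set.
{Motivation} contains no descendant of ClassSize and blocks every backdoor path.
No other singleton works — e.g. {Attendance} leaves P1 open — so {Motivation} is the unique smallest valid adjustment set.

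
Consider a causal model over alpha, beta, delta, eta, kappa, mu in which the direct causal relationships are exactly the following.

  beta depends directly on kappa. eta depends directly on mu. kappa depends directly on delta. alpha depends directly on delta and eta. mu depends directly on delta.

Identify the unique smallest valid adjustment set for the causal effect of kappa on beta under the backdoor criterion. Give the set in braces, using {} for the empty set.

{}

Variables eligible for adjustment (non-descendants of kappa, excluding kappa and beta): {alpha, delta, eta, mu}.
Backdoor paths from kappa to beta:
  (none)
With no backdoor paths the empty set already satisfies the criterion, and it is trivially minimal.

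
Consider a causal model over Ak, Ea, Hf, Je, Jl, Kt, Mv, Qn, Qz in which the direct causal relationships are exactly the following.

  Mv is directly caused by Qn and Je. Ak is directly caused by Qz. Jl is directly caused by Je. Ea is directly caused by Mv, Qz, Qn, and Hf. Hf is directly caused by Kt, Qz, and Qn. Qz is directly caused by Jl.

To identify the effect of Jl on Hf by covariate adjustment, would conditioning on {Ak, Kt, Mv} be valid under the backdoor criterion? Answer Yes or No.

No

Backdoor paths from Jl to Hf (paths whose first edge points into Jl):
  P1: Jl <- Je -> Mv <- Qn -> Hf
  P2: Jl <- Je -> Mv <- Qn -> Ea <- Qz -> Hf
  P3: Jl <- Je -> Mv <- Qn -> Ea <- Hf
  P4: Jl <- Je -> Mv -> Ea <- Qn -> Hf
  P5: Jl <- Je -> Mv -> Ea <- Qz -> Hf
  P6: Jl <- Je -> Mv -> Ea <- Hf
Condition 1 (no descendant of Jl in the set): FAILS — Ak is a descendant of Jl.
Condition 2 (every backdoor path blocked by {Ak, Kt, Mv}):
  P1: open — collider(s) Mv are conditioned on (or have a conditioned descendant) and no non-collider on the path is in the set.
  P2: blocked at collider Ea (neither it nor any descendant is in the conditioning set).
  P3: blocked at collider Ea (neither it nor any descendant is in the conditioning set).
  P4: blocked at chain node Mv ∈ conditioning set.
  P5: blocked at chain node Mv ∈ conditioning set.
  P6: blocked at chain node Mv ∈ conditioning set.
{Ak, Kt, Mv} does not satisfy the backdoor criterion.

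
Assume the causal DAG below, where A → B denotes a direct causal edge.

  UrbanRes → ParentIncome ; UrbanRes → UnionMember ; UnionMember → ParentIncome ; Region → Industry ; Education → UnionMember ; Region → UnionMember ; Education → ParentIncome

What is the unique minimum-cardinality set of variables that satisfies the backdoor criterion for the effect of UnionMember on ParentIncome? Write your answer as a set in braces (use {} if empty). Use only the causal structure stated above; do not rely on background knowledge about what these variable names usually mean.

{Education, UrbanRes}

Variables eligible for adjustment (non-descendants of UnionMember, excluding UnionMember and ParentIncome): {Education, Industry, Region, UrbanRes}.
Backdoor paths from UnionMember to ParentIncome:
  P1: UnionMember <- Education -> ParentIncome
  P2: UnionMember <- UrbanRes -> ParentIncome
The empty set is not sufficient: P1 (UnionMember <- Education -> ParentIncome) has no collider blocking it and no conditioned non-collider, so it is open.
Try {Education, UrbanRes}:
  P1: blocked at fork node Education ∈ conditioning set.
  P2: blocked at fork node UrbanRes ∈ conditioning set.
{Education, UrbanRes} contains no descendant of UnionMember and blocks every backdoor path.
Every element of {Education, UrbanRes} is needed (dropping Education leaves P1 open; dropping UrbanRes leaves P2 open), so no proper subset is valid.
Among all size-2 subsets of the eligible variables, only {Education, UrbanRes} blocks every backdoor path, so it is the unique smallest valid adjustment set.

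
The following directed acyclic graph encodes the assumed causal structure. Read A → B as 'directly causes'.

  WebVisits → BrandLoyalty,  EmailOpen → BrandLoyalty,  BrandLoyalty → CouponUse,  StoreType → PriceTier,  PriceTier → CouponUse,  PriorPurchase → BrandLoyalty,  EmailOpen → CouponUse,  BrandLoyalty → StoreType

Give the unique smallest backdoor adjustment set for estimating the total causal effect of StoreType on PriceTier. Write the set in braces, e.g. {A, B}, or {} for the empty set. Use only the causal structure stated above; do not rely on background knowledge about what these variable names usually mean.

{}

Variables eligible for adjustment (non-descendants of StoreType, excluding StoreType and PriceTier): {BrandLoyalty, EmailOpen, PriorPurchase, WebVisits}.
Backdoor paths from StoreType to PriceTier:
  P1: StoreType <- BrandLoyalty <- EmailOpen -> CouponUse <- PriceTier
  P2: StoreType <- BrandLoyalty -> CouponUse <- PriceTier
Each backdoor path contains an unconditioned collider, so every path is already blocked with the empty conditioning set:
  P1: blocked at collider CouponUse (neither it nor any descendant is in the conditioning set).
  P2: blocked at collider CouponUse (neither it nor any descendant is in the conditioning set).
The empty set is therefore the unique smallest valid set.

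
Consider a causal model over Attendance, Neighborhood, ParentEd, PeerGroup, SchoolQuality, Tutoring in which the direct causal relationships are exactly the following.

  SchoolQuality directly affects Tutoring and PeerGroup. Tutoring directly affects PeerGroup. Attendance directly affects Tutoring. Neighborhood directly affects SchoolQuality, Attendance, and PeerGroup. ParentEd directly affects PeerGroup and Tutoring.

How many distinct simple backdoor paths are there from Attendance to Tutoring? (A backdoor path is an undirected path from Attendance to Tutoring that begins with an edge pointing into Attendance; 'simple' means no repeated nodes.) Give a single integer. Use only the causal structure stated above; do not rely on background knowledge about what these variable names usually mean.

6

A backdoor path from Attendance to Tutoring is any simple undirected path whose first edge points into Attendance (i.e. leaves Attendance via a parent).
Parents of Attendance: {Neighborhood}.
Enumerating:
  P1: Attendance <- Neighborhood -> SchoolQuality -> Tutoring
  P2: Attendance <- Neighborhood -> SchoolQuality -> PeerGroup <- ParentEd -> Tutoring
  P3: Attendance <- Neighborhood -> SchoolQuality -> PeerGroup <- Tutoring
  P4: Attendance <- Neighborhood -> PeerGroup <- ParentEd -> Tutoring
  P5: Attendance <- Neighborhood -> PeerGroup <- SchoolQuality -> Tutoring
  P6: Attendance <- Neighborhood -> PeerGroup <- Tutoring
That exhausts the simple backdoor paths. Count: 6.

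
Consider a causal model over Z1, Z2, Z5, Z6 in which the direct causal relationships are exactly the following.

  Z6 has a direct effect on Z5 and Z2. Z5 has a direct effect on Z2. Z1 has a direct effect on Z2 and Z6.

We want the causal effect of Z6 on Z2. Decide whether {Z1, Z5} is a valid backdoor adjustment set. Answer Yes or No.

No

Backdoor paths from Z6 to Z2 (paths whose first edge points into Z6):
  P1: Z6 <- Z1 -> Z2
Condition 1 (no descendant of Z6 in the set): FAILS — Z5 is a descendant of Z6.
Condition 2 (every backdoor path blocked by {Z1, Z5}):
  P1: blocked at fork node Z1 ∈ conditioning set.
{Z1, Z5} does not satisfy the backdoor criterion.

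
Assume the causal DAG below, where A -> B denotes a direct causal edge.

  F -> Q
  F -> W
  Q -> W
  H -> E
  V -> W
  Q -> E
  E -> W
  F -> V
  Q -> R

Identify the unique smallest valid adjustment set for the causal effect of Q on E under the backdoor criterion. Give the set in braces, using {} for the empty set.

Variables eligible for adjustment (non-descendants of Q, excluding Q and E): {F, H, V}.
Backdoor paths from Q to E:
  P1: Q <- F -> V -> W <- E
  P2: Q <- F -> W <- E
Each backdoor path contains an unconditioned collider, so every path is already blocked with the empty conditioning set:
  P1: blocked at collider W (neither it nor any descendant is in the conditioning set).
  P2: blocked at collider W (neither it nor any descendant is in the conditioning set).
The empty set is therefore the unique smallest valid set.

{}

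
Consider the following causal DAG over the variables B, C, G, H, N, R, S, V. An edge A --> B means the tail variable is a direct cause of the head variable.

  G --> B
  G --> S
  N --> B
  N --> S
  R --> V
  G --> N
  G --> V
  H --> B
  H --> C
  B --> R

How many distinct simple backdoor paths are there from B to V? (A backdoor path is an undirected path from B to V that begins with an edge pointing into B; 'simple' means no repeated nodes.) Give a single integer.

A backdoor path from B to V is any simple undirected path whose first edge points into B (i.e. leaves B via a parent).
Parents of B: {G, H, N}.
Enumerating:
  P1: B <- G -> V
  P2: B <- N <- G -> V
  P3: B <- N -> S <- G -> V
That exhausts the simple backdoor paths. Count: 3.

3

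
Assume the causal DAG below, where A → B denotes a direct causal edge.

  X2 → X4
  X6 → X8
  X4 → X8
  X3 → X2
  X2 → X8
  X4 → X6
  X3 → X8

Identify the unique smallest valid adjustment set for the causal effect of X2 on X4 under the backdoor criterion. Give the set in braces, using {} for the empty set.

{}

Variables eligible for adjustment (non-descendants of X2, excluding X2 and X4): {X3}.
Backdoor paths from X2 to X4:
  P1: X2 <- X3 -> X8 <- X4
  P2: X2 <- X3 -> X8 <- X6 <- X4
Each backdoor path contains an unconditioned collider, so every path is already blocked with the empty conditioning set:
  P1: blocked at collider X8 (neither it nor any descendant is in the conditioning set).
  P2: blocked at collider X8 (neither it nor any descendant is in the conditioning set).
The empty set is therefore the unique smallest valid set.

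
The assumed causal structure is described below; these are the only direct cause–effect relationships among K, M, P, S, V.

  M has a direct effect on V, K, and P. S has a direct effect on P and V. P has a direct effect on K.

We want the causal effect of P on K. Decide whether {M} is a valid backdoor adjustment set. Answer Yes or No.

Yes

Backdoor paths from P to K (paths whose first edge points into P):
  P1: P <- M -> K
  P2: P <- S -> V <- M -> K
Condition 1 (no descendant of P in the set): holds — descendants of P are {K}; none are in {M}.
Condition 2 (every backdoor path blocked by {M}):
  P1: blocked at fork node M ∈ conditioning set.
  P2: blocked at collider V (neither it nor any descendant is in the conditioning set).
{M} satisfies the backdoor criterion.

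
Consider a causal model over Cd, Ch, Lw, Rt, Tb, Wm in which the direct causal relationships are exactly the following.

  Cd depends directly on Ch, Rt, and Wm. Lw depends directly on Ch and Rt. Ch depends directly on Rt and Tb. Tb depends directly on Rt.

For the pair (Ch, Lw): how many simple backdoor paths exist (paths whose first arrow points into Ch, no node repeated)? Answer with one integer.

A backdoor path from Ch to Lw is any simple undirected path whose first edge points into Ch (i.e. leaves Ch via a parent).
Parents of Ch: {Rt, Tb}.
Enumerating:
  P1: Ch <- Rt -> Lw
  P2: Ch <- Tb <- Rt -> Lw
That exhausts the simple backdoor paths. Count: 2.

2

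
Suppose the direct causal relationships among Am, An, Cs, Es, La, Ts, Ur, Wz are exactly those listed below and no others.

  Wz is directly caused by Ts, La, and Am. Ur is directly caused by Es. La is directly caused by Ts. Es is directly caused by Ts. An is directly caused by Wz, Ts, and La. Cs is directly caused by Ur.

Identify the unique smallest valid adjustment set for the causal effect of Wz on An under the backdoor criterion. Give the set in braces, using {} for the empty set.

{La, Ts}

Variables eligible for adjustment (non-descendants of Wz, excluding Wz and An): {Am, Cs, Es, La, Ts, Ur}.
Backdoor paths from Wz to An:
  P1: Wz <- Ts -> La -> An
  P2: Wz <- Ts -> An
  P3: Wz <- La <- Ts -> An
  P4: Wz <- La -> An
The empty set is not sufficient: P1 (Wz <- Ts -> La -> An) has no collider blocking it and no conditioned non-collider, so it is open.
Try {La, Ts}:
  P1: blocked at fork node Ts ∈ conditioning set.
  P2: blocked at fork node Ts ∈ conditioning set.
  P3: blocked at chain node La ∈ conditioning set.
  P4: blocked at fork node La ∈ conditioning set.
{La, Ts} contains no descendant of Wz and blocks every backdoor path.
Every element of {La, Ts} is needed (dropping La leaves P4 open; dropping Ts leaves P2 open), so no proper subset is valid.
Among all size-2 subsets of the eligible variables, only {La, Ts} blocks every backdoor path, so it is the unique smallest valid adjustment set.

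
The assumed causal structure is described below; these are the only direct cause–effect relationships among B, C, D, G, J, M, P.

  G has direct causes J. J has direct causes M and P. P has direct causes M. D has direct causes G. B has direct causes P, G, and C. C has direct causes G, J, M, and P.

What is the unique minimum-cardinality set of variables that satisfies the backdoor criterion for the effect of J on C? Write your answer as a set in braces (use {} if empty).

Variables eligible for adjustment (non-descendants of J, excluding J and C): {M, P}.
Backdoor paths from J to C:
  P1: J <- M -> P -> C
  P2: J <- M -> P -> B <- G -> C
  P3: J <- M -> P -> B <- C
  P4: J <- M -> C
  P5: J <- P <- M -> C
  P6: J <- P -> C
  P7: J <- P -> B <- G -> C
  P8: J <- P -> B <- C
The empty set is not sufficient: P1 (J <- M -> P -> C) has no collider blocking it and no conditioned non-collider, so it is open.
Try {M, P}:
  P1: blocked at fork node M ∈ conditioning set.
  P2: blocked at fork node M ∈ conditioning set.
  P3: blocked at fork node M ∈ conditioning set.
  P4: blocked at fork node M ∈ conditioning set.
  P5: blocked at chain node P ∈ conditioning set.
  P6: blocked at fork node P ∈ conditioning set.
  P7: blocked at fork node P ∈ conditioning set.
  P8: blocked at fork node P ∈ conditioning set.
{M, P} contains no descendant of J and blocks every backdoor path.
Every element of {M, P} is needed (dropping M leaves P4 open; dropping P leaves P6 open), so no proper subset is valid.
Among all size-2 subsets of the eligible variables, only {M, P} blocks every backdoor path, so it is the unique smallest valid adjustment set.

{M, P}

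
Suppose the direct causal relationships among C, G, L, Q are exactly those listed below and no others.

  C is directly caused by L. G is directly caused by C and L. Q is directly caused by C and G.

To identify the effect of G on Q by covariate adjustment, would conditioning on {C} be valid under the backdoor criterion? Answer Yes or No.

Backdoor paths from G to Q (paths whose first edge points into G):
  P1: G <- L -> C -> Q
  P2: G <- C -> Q
Condition 1 (no descendant of G in the set): holds — descendants of G are {Q}; none are in {C}.
Condition 2 (every backdoor path blocked by {C}):
  P1: blocked at chain node C ∈ conditioning set.
  P2: blocked at fork node C ∈ conditioning set.
{C} satisfies the backdoor criterion.

Yes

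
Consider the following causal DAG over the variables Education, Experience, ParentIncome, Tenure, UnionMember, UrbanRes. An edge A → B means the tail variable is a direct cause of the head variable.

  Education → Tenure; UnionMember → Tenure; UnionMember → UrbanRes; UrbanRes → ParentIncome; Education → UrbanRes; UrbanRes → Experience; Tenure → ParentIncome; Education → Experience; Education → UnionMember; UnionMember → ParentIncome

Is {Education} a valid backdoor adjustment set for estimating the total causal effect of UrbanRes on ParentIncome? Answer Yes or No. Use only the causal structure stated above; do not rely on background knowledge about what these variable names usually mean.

No

Backdoor paths from UrbanRes to ParentIncome (paths whose first edge points into UrbanRes):
  P1: UrbanRes <- Education -> UnionMember -> Tenure -> ParentIncome
  P2: UrbanRes <- Education -> UnionMember -> ParentIncome
  P3: UrbanRes <- Education -> Tenure <- UnionMember -> ParentIncome
  P4: UrbanRes <- Education -> Tenure -> ParentIncome
  P5: UrbanRes <- UnionMember <- Education -> Tenure -> ParentIncome
  P6: UrbanRes <- UnionMember -> Tenure -> ParentIncome
  P7: UrbanRes <- UnionMember -> ParentIncome
Condition 1 (no descendant of UrbanRes in the set): holds — descendants of UrbanRes are {Experience, ParentIncome}; none are in {Education}.
Condition 2 (every backdoor path blocked by {Education}):
  P1: blocked at fork node Education ∈ conditioning set.
  P2: blocked at fork node Education ∈ conditioning set.
  P3: blocked at fork node Education ∈ conditioning set.
  P4: blocked at fork node Education ∈ conditioning set.
  P5: blocked at fork node Education ∈ conditioning set.
  P6: open — no interior node is in the conditioning set.
  P7: open — no interior node is in the conditioning set.
{Education} does not satisfy the backdoor criterion.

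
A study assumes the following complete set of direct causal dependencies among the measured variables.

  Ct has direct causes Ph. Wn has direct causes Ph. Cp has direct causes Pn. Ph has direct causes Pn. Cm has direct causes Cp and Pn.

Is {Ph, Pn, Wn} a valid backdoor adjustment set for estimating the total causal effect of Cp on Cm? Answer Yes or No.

Yes

Backdoor paths from Cp to Cm (paths whose first edge points into Cp):
  P1: Cp <- Pn -> Cm
Condition 1 (no descendant of Cp in the set): holds — descendants of Cp are {Cm}; none are in {Ph, Pn, Wn}.
Condition 2 (every backdoor path blocked by {Ph, Pn, Wn}):
  P1: blocked at fork node Pn ∈ conditioning set.
{Ph, Pn, Wn} satisfies the backdoor criterion.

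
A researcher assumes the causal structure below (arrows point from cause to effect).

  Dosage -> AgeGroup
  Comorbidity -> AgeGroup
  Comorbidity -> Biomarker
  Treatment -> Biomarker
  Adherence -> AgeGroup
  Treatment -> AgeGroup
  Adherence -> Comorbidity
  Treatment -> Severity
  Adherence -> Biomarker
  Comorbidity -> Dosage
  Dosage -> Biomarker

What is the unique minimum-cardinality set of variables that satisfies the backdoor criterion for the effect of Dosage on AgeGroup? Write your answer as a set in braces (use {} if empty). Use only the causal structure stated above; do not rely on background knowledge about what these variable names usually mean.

Variables eligible for adjustment (non-descendants of Dosage, excluding Dosage and AgeGroup): {Adherence, Comorbidity, Severity, Treatment}.
Backdoor paths from Dosage to AgeGroup:
  P1: Dosage <- Comorbidity <- Adherence -> Biomarker <- Treatment -> AgeGroup
  P2: Dosage <- Comorbidity <- Adherence -> AgeGroup
  P3: Dosage <- Comorbidity -> Biomarker <- Adherence -> AgeGroup
  P4: Dosage <- Comorbidity -> Biomarker <- Treatment -> AgeGroup
  P5: Dosage <- Comorbidity -> AgeGroup
The empty set is not sufficient: P2 (Dosage <- Comorbidity <- Adherence -> AgeGroup) has no collider blocking it and no conditioned non-collider, so it is open.
Try {Comorbidity}:
  P1: blocked at chain node Comorbidity ∈ conditioning set.
  P2: blocked at chain node Comorbidity ∈ conditioning set.
  P3: blocked at fork node Comorbidity ∈ conditioning set.
  P4: blocked at fork node Comorbidity ∈ conditioning set.
  P5: blocked at fork node Comorbidity ∈ conditioning set.
{Comorbidity} contains no descendant of Dosage and blocks every backdoor path.
No other singleton works — e.g. {Adherence} leaves P5 open — so {Comorbidity} is the unique smallest valid adjustment set.

{Comorbidity}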